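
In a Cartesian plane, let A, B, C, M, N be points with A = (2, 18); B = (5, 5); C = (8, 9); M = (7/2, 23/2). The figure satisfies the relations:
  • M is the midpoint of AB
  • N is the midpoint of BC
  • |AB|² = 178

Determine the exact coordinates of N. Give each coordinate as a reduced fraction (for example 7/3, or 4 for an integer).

N = (13/2, 7)

1. N_x = 13/2  [2·N = B+C = (5, 5)+(8, 9)]
2. N_y = 7  [2·N = B+C = (5, 5)+(8, 9)]
   so N = (13/2, 7)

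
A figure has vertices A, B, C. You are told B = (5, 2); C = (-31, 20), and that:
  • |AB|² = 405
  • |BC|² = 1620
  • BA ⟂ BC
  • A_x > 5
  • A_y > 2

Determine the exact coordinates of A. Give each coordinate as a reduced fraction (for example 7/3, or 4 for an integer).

1. A_x = 14  [[BA ⟂ BC ⇒ -36x+18y+144=0] ∩ [|A−(5, 2)|²=405]]
2. A_y = 20  [[BA ⟂ BC ⇒ -36x+18y+144=0] ∩ [|A−(5, 2)|²=405]]
   so A = (14, 20)

A = (14, 20)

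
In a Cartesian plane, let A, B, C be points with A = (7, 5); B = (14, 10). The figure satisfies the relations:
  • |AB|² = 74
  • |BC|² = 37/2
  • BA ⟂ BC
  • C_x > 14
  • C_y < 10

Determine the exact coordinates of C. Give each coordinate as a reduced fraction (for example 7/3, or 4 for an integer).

1. C_x = 33/2  [[BA ⟂ BC ⇒ -7x-5y+148=0] ∩ [|C−(14, 10)|²=37/2]]
2. C_y = 13/2  [[BA ⟂ BC ⇒ -7x-5y+148=0] ∩ [|C−(14, 10)|²=37/2]]
   so C = (33/2, 13/2)

C = (33/2, 13/2)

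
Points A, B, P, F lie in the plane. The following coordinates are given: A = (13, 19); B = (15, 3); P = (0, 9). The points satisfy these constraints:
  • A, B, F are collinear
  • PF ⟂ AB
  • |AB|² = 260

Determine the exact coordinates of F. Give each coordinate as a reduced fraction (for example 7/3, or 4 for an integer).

1. F_x = 912/65  [[A, B, F are collinear ⇒ 16x+2y-246=0] ∩ [PF ⟂ AB ⇒ 2x-16y+144=0]]
2. F_y = 699/65  [[A, B, F are collinear ⇒ 16x+2y-246=0] ∩ [PF ⟂ AB ⇒ 2x-16y+144=0]]
   so F = (912/65, 699/65)

F = (912/65, 699/65)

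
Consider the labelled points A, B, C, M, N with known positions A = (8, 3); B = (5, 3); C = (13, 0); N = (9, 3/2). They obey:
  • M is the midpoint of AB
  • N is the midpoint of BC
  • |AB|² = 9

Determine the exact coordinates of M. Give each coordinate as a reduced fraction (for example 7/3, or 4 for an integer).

1. M_x = 13/2  [2·M = A+B = (8, 3)+(5, 3)]
2. M_y = 3  [2·M = A+B = (8, 3)+(5, 3)]
   so M = (13/2, 3)

M = (13/2, 3)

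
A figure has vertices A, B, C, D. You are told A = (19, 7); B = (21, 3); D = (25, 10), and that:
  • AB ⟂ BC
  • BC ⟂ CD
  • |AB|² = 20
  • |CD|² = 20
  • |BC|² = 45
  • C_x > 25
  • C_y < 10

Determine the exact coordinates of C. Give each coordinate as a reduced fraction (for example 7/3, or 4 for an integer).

C = (27, 6)

1. C_x = 27  [[AB ⟂ BC ⇒ 2x-4y-30=0] ∩ [|C−(25, 10)|²=20]]
2. C_y = 6  [[AB ⟂ BC ⇒ 2x-4y-30=0] ∩ [|C−(25, 10)|²=20]]
   so C = (27, 6)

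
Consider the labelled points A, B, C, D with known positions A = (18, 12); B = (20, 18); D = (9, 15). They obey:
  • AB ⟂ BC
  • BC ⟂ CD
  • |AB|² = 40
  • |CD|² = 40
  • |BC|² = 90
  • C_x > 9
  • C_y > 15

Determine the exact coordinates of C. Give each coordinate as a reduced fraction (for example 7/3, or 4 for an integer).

1. C_x = 11  [[AB ⟂ BC ⇒ 2x+6y-148=0] ∩ [|C−(9, 15)|²=40]]
2. C_y = 21  [[AB ⟂ BC ⇒ 2x+6y-148=0] ∩ [|C−(9, 15)|²=40]]
   so C = (11, 21)

C = (11, 21)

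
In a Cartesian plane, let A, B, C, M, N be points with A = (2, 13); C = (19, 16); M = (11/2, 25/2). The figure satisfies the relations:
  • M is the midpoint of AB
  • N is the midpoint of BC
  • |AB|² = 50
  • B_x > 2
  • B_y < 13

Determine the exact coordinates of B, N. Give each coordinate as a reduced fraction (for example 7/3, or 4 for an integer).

B = (9, 12)
N = (14, 14)

1. B_x = 9  [B = 2·M−A = 2·(11/2, 25/2)−(2, 13)]
2. B_y = 12  [B = 2·M−A = 2·(11/2, 25/2)−(2, 13)]
   so B = (9, 12)
3. N_x = 14  [2·N = B+C = (9, 12)+(19, 16)]
4. N_y = 14  [2·N = B+C = (9, 12)+(19, 16)]
   so N = (14, 14)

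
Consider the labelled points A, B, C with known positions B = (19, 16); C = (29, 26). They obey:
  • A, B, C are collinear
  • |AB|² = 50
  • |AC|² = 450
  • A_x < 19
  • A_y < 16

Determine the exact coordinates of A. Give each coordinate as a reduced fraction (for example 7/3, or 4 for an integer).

1. A_x = 14  [[A, B, C are collinear ⇒ -10x+10y+30=0] ∩ [|A−(19, 16)|²=50]]
2. A_y = 11  [[A, B, C are collinear ⇒ -10x+10y+30=0] ∩ [|A−(19, 16)|²=50]]
   so A = (14, 11)

A = (14, 11)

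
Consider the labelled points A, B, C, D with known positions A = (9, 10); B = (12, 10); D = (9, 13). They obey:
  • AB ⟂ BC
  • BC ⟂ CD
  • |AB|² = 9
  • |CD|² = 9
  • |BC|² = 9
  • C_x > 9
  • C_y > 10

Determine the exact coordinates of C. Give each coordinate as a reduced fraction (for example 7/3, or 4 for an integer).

C = (12, 13)

1. C_x = 12  [[AB ⟂ BC ⇒ 3x-36=0] ∩ [|C−(9, 13)|²=9]]
2. C_y = 13  [[AB ⟂ BC ⇒ 3x-36=0] ∩ [|C−(9, 13)|²=9]]
   so C = (12, 13)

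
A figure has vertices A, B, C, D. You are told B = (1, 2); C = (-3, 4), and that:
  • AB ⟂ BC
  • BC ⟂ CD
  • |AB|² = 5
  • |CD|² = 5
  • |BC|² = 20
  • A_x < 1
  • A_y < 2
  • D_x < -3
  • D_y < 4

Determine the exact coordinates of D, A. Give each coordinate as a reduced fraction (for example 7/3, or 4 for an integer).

1. D_x = -4  [[BC ⟂ CD ⇒ -4x+2y-20=0] ∩ [|D−(-3, 4)|²=5]]
2. D_y = 2  [[BC ⟂ CD ⇒ -4x+2y-20=0] ∩ [|D−(-3, 4)|²=5]]
   so D = (-4, 2)
3. A_x = 0  [[AB ⟂ BC ⇒ 4x-2y=0] ∩ [|A−(1, 2)|²=5]]
4. A_y = 0  [[AB ⟂ BC ⇒ 4x-2y=0] ∩ [|A−(1, 2)|²=5]]
   so A = (0, 0)

D = (-4, 2)
A = (0, 0)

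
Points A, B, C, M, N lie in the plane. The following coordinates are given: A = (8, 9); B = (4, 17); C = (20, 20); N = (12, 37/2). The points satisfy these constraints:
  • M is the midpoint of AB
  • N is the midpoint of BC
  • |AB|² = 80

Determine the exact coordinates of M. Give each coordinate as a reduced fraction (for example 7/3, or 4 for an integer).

M = (6, 13)

1. M_x = 6  [2·M = A+B = (8, 9)+(4, 17)]
2. M_y = 13  [2·M = A+B = (8, 9)+(4, 17)]
   so M = (6, 13)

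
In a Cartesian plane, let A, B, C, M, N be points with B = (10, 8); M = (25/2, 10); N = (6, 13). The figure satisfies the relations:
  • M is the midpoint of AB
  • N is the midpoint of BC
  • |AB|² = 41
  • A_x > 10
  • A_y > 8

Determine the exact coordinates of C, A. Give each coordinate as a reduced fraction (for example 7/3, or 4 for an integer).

C = (2, 18)
A = (15, 12)

1. A_x = 15  [A = 2·M−B = 2·(25/2, 10)−(10, 8)]
2. A_y = 12  [A = 2·M−B = 2·(25/2, 10)−(10, 8)]
   so A = (15, 12)
3. C_x = 2  [C = 2·N−B = 2·(6, 13)−(10, 8)]
4. C_y = 18  [C = 2·N−B = 2·(6, 13)−(10, 8)]
   so C = (2, 18)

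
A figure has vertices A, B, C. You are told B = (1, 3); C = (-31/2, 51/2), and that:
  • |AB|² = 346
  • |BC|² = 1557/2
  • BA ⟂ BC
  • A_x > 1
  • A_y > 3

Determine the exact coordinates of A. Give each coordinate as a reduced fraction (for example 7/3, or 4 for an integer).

A = (16, 14)

1. A_x = 16  [[BA ⟂ BC ⇒ -33/2x+45/2y-51=0] ∩ [|A−(1, 3)|²=346]]
2. A_y = 14  [[BA ⟂ BC ⇒ -33/2x+45/2y-51=0] ∩ [|A−(1, 3)|²=346]]
   so A = (16, 14)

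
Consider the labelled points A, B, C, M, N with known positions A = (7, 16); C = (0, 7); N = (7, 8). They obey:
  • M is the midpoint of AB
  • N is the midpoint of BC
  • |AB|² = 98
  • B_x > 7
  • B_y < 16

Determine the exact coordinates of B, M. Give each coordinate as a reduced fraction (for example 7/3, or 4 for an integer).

1. B_x = 14  [B = 2·N−C = 2·(7, 8)−(0, 7)]
2. B_y = 9  [B = 2·N−C = 2·(7, 8)−(0, 7)]
   so B = (14, 9)
3. M_x = 21/2  [2·M = A+B = (7, 16)+(14, 9)]
4. M_y = 25/2  [2·M = A+B = (7, 16)+(14, 9)]
   so M = (21/2, 25/2)

B = (14, 9)
M = (21/2, 25/2)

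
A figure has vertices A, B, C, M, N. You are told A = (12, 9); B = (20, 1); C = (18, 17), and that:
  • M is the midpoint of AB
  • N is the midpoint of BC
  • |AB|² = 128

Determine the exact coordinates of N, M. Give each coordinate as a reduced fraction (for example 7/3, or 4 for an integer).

1. M_x = 16  [2·M = A+B = (12, 9)+(20, 1)]
2. M_y = 5  [2·M = A+B = (12, 9)+(20, 1)]
   so M = (16, 5)
3. N_x = 19  [2·N = B+C = (20, 1)+(18, 17)]
4. N_y = 9  [2·N = B+C = (20, 1)+(18, 17)]
   so N = (19, 9)

N = (19, 9)
M = (16, 5)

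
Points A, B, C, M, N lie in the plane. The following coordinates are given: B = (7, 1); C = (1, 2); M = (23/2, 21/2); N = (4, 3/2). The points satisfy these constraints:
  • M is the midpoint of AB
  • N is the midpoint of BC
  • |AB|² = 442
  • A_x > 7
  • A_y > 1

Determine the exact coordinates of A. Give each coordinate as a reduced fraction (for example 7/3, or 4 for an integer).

1. A_x = 16  [A = 2·M−B = 2·(23/2, 21/2)−(7, 1)]
2. A_y = 20  [A = 2·M−B = 2·(23/2, 21/2)−(7, 1)]
   so A = (16, 20)

A = (16, 20)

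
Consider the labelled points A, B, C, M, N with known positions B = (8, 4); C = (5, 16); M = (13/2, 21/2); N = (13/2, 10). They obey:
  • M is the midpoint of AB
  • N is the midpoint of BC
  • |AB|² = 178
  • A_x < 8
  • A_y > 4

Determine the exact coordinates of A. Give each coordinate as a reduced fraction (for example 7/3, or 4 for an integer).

1. A_x = 5  [A = 2·M−B = 2·(13/2, 21/2)−(8, 4)]
2. A_y = 17  [A = 2·M−B = 2·(13/2, 21/2)−(8, 4)]
   so A = (5, 17)

A = (5, 17)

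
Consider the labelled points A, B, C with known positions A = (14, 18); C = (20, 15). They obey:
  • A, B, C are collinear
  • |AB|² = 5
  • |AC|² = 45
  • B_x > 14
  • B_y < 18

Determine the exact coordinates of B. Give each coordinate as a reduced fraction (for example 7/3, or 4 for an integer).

1. B_x = 16  [[A, B, C are collinear ⇒ -3x-6y+150=0] ∩ [|B−(14, 18)|²=5]]
2. B_y = 17  [[A, B, C are collinear ⇒ -3x-6y+150=0] ∩ [|B−(14, 18)|²=5]]
   so B = (16, 17)

B = (16, 17)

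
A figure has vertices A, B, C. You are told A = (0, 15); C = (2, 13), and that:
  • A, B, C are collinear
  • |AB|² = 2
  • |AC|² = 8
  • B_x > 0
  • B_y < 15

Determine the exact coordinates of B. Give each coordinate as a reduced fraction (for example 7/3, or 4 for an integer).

1. B_x = 1  [[A, B, C are collinear ⇒ -2x-2y+30=0] ∩ [|B−(0, 15)|²=2]]
2. B_y = 14  [[A, B, C are collinear ⇒ -2x-2y+30=0] ∩ [|B−(0, 15)|²=2]]
   so B = (1, 14)

B = (1, 14)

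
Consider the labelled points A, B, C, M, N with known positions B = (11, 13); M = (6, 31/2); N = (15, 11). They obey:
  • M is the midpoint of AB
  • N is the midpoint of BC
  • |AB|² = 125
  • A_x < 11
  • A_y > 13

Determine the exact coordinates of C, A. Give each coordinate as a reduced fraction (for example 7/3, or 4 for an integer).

C = (19, 9)
A = (1, 18)

1. A_x = 1  [A = 2·M−B = 2·(6, 31/2)−(11, 13)]
2. A_y = 18  [A = 2·M−B = 2·(6, 31/2)−(11, 13)]
   so A = (1, 18)
3. C_x = 19  [C = 2·N−B = 2·(15, 11)−(11, 13)]
4. C_y = 9  [C = 2·N−B = 2·(15, 11)−(11, 13)]
   so C = (19, 9)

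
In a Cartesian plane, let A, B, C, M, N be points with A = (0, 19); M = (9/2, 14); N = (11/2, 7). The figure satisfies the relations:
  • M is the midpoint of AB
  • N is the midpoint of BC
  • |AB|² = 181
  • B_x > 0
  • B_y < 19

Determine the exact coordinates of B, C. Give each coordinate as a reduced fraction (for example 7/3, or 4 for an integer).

1. B_x = 9  [B = 2·M−A = 2·(9/2, 14)−(0, 19)]
2. B_y = 9  [B = 2·M−A = 2·(9/2, 14)−(0, 19)]
   so B = (9, 9)
3. C_x = 2  [C = 2·N−B = 2·(11/2, 7)−(9, 9)]
4. C_y = 5  [C = 2·N−B = 2·(11/2, 7)−(9, 9)]
   so C = (2, 5)

B = (9, 9)
C = (2, 5)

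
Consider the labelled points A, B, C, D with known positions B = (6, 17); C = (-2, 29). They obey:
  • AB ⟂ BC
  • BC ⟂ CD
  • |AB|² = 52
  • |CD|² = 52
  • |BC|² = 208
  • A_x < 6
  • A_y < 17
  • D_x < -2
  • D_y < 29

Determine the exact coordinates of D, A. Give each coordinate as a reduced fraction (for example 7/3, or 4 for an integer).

1. D_x = -8  [[BC ⟂ CD ⇒ -8x+12y-364=0] ∩ [|D−(-2, 29)|²=52]]
2. D_y = 25  [[BC ⟂ CD ⇒ -8x+12y-364=0] ∩ [|D−(-2, 29)|²=52]]
   so D = (-8, 25)
3. A_x = 0  [[AB ⟂ BC ⇒ 8x-12y+156=0] ∩ [|A−(6, 17)|²=52]]
4. A_y = 13  [[AB ⟂ BC ⇒ 8x-12y+156=0] ∩ [|A−(6, 17)|²=52]]
   so A = (0, 13)

D = (-8, 25)
A = (0, 13)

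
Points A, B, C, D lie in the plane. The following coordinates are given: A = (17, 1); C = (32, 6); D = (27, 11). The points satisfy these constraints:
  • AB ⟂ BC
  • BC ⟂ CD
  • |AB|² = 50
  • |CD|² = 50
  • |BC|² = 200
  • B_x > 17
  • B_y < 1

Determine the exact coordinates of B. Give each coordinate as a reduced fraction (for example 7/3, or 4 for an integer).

1. B_x = 22  [[BC ⟂ CD ⇒ 5x-5y-130=0] ∩ [|B−(17, 1)|²=50]]
2. B_y = -4  [[BC ⟂ CD ⇒ 5x-5y-130=0] ∩ [|B−(17, 1)|²=50]]
   so B = (22, -4)

B = (22, -4)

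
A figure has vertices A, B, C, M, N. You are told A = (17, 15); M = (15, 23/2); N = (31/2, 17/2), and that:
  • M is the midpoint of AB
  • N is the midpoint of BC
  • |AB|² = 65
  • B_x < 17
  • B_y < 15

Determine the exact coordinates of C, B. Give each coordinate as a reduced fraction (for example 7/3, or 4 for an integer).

C = (18, 9)
B = (13, 8)

1. B_x = 13  [B = 2·M−A = 2·(15, 23/2)−(17, 15)]
2. B_y = 8  [B = 2·M−A = 2·(15, 23/2)−(17, 15)]
   so B = (13, 8)
3. C_x = 18  [C = 2·N−B = 2·(31/2, 17/2)−(13, 8)]
4. C_y = 9  [C = 2·N−B = 2·(31/2, 17/2)−(13, 8)]
   so C = (18, 9)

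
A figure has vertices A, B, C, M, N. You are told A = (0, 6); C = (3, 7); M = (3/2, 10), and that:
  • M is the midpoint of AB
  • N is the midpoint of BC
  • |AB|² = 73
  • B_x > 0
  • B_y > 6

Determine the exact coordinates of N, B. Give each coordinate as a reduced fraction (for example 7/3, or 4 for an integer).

1. B_x = 3  [B = 2·M−A = 2·(3/2, 10)−(0, 6)]
2. B_y = 14  [B = 2·M−A = 2·(3/2, 10)−(0, 6)]
   so B = (3, 14)
3. N_x = 3  [2·N = B+C = (3, 14)+(3, 7)]
4. N_y = 21/2  [2·N = B+C = (3, 14)+(3, 7)]
   so N = (3, 21/2)

N = (3, 21/2)
B = (3, 14)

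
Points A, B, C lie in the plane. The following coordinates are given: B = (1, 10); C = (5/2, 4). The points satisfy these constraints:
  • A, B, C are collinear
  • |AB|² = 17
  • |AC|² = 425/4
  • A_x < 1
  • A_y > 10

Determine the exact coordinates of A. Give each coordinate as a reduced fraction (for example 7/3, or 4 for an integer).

A = (0, 14)

1. A_x = 0  [[A, B, C are collinear ⇒ 6x+3/2y-21=0] ∩ [|A−(1, 10)|²=17]]
2. A_y = 14  [[A, B, C are collinear ⇒ 6x+3/2y-21=0] ∩ [|A−(1, 10)|²=17]]
   so A = (0, 14)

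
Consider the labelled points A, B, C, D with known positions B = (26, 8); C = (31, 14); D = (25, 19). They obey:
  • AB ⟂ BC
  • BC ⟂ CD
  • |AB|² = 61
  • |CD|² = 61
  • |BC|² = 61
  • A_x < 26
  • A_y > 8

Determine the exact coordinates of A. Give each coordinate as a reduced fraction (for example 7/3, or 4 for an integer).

1. A_x = 20  [[AB ⟂ BC ⇒ -5x-6y+178=0] ∩ [|A−(26, 8)|²=61]]
2. A_y = 13  [[AB ⟂ BC ⇒ -5x-6y+178=0] ∩ [|A−(26, 8)|²=61]]
   so A = (20, 13)

A = (20, 13)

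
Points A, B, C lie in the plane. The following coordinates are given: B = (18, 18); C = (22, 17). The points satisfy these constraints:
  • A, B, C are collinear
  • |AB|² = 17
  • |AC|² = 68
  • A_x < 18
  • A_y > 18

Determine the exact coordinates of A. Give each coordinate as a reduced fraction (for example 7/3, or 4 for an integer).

A = (14, 19)

1. A_x = 14  [[A, B, C are collinear ⇒ 1x+4y-90=0] ∩ [|A−(18, 18)|²=17]]
2. A_y = 19  [[A, B, C are collinear ⇒ 1x+4y-90=0] ∩ [|A−(18, 18)|²=17]]
   so A = (14, 19)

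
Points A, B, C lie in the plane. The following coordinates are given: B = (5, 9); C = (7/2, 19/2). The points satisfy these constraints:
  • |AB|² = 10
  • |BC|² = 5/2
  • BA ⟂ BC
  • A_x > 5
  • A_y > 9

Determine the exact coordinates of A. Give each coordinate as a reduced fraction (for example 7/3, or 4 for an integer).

1. A_x = 6  [[BA ⟂ BC ⇒ -3/2x+1/2y+3=0] ∩ [|A−(5, 9)|²=10]]
2. A_y = 12  [[BA ⟂ BC ⇒ -3/2x+1/2y+3=0] ∩ [|A−(5, 9)|²=10]]
   so A = (6, 12)

A = (6, 12)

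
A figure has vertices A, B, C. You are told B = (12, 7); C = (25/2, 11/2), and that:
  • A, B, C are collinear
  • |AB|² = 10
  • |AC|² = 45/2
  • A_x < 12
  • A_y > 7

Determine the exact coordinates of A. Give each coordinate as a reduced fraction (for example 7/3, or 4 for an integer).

A = (11, 10)

1. A_x = 11  [[A, B, C are collinear ⇒ 3/2x+1/2y-43/2=0] ∩ [|A−(12, 7)|²=10]]
2. A_y = 10  [[A, B, C are collinear ⇒ 3/2x+1/2y-43/2=0] ∩ [|A−(12, 7)|²=10]]
   so A = (11, 10)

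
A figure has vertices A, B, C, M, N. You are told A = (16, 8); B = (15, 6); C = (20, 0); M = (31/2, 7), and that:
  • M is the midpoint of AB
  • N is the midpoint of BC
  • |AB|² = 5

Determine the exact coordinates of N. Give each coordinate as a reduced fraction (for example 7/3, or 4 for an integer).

1. N_x = 35/2  [2·N = B+C = (15, 6)+(20, 0)]
2. N_y = 3  [2·N = B+C = (15, 6)+(20, 0)]
   so N = (35/2, 3)

N = (35/2, 3)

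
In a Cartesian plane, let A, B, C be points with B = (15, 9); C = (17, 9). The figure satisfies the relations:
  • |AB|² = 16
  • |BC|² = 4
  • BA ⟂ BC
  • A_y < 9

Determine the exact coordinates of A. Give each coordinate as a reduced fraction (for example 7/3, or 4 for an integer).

A = (15, 5)

1. A_x = 15  [[BA ⟂ BC ⇒ 2x-30=0] ∩ [|A−(15, 9)|²=16]]
2. A_y = 5  [[BA ⟂ BC ⇒ 2x-30=0] ∩ [|A−(15, 9)|²=16]]
   so A = (15, 5)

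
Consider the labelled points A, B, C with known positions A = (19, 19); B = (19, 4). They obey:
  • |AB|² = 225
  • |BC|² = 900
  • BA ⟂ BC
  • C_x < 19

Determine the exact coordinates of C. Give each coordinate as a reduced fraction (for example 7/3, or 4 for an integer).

C = (-11, 4)

1. C_x = -11  [[BA ⟂ BC ⇒ 15y-60=0] ∩ [|C−(19, 4)|²=900]]
2. C_y = 4  [[BA ⟂ BC ⇒ 15y-60=0] ∩ [|C−(19, 4)|²=900]]
   so C = (-11, 4)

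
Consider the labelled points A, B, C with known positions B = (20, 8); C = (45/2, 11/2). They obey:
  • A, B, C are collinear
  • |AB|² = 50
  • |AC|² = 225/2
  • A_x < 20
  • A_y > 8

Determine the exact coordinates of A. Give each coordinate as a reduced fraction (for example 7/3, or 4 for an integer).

1. A_x = 15  [[A, B, C are collinear ⇒ 5/2x+5/2y-70=0] ∩ [|A−(20, 8)|²=50]]
2. A_y = 13  [[A, B, C are collinear ⇒ 5/2x+5/2y-70=0] ∩ [|A−(20, 8)|²=50]]
   so A = (15, 13)

A = (15, 13)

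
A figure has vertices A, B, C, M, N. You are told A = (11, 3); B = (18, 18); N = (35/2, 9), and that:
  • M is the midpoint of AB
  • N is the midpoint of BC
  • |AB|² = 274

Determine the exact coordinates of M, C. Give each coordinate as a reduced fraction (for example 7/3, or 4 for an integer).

M = (29/2, 21/2)
C = (17, 0)

1. M_x = 29/2  [2·M = A+B = (11, 3)+(18, 18)]
2. M_y = 21/2  [2·M = A+B = (11, 3)+(18, 18)]
   so M = (29/2, 21/2)
3. C_x = 17  [C = 2·N−B = 2·(35/2, 9)−(18, 18)]
4. C_y = 0  [C = 2·N−B = 2·(35/2, 9)−(18, 18)]
   so C = (17, 0)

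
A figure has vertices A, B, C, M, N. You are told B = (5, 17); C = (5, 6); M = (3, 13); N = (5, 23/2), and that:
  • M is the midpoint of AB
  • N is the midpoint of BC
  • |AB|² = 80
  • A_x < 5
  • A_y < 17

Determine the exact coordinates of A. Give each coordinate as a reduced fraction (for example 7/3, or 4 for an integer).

1. A_x = 1  [A = 2·M−B = 2·(3, 13)−(5, 17)]
2. A_y = 9  [A = 2·M−B = 2·(3, 13)−(5, 17)]
   so A = (1, 9)

A = (1, 9)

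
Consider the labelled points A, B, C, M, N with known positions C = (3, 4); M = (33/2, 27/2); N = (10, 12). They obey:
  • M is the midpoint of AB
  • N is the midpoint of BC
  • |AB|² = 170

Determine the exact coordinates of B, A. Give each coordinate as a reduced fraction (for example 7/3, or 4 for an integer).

1. B_x = 17  [B = 2·N−C = 2·(10, 12)−(3, 4)]
2. B_y = 20  [B = 2·N−C = 2·(10, 12)−(3, 4)]
   so B = (17, 20)
3. A_x = 16  [A = 2·M−B = 2·(33/2, 27/2)−(17, 20)]
4. A_y = 7  [A = 2·M−B = 2·(33/2, 27/2)−(17, 20)]
   so A = (16, 7)

B = (17, 20)
A = (16, 7)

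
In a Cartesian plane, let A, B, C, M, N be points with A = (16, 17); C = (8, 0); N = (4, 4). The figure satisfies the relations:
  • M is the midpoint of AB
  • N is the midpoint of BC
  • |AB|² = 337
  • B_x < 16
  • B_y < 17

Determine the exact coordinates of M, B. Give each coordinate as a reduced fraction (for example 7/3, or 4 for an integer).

1. B_x = 0  [B = 2·N−C = 2·(4, 4)−(8, 0)]
2. B_y = 8  [B = 2·N−C = 2·(4, 4)−(8, 0)]
   so B = (0, 8)
3. M_x = 8  [2·M = A+B = (16, 17)+(0, 8)]
4. M_y = 25/2  [2·M = A+B = (16, 17)+(0, 8)]
   so M = (8, 25/2)

M = (8, 25/2)
B = (0, 8)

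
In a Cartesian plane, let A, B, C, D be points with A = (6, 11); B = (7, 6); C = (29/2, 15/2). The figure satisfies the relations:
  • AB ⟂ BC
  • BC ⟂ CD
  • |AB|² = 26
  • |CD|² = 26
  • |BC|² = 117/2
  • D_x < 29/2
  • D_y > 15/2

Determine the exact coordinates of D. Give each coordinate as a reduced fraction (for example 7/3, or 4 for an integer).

1. D_x = 27/2  [[BC ⟂ CD ⇒ 15/2x+3/2y-120=0] ∩ [|D−(29/2, 15/2)|²=26]]
2. D_y = 25/2  [[BC ⟂ CD ⇒ 15/2x+3/2y-120=0] ∩ [|D−(29/2, 15/2)|²=26]]
   so D = (27/2, 25/2)

D = (27/2, 25/2)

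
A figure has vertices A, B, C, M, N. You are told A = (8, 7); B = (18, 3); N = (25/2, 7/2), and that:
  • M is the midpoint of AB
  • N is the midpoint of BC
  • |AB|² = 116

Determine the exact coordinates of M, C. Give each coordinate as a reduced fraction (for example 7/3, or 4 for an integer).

1. M_x = 13  [2·M = A+B = (8, 7)+(18, 3)]
2. M_y = 5  [2·M = A+B = (8, 7)+(18, 3)]
   so M = (13, 5)
3. C_x = 7  [C = 2·N−B = 2·(25/2, 7/2)−(18, 3)]
4. C_y = 4  [C = 2·N−B = 2·(25/2, 7/2)−(18, 3)]
   so C = (7, 4)

M = (13, 5)
C = (7, 4)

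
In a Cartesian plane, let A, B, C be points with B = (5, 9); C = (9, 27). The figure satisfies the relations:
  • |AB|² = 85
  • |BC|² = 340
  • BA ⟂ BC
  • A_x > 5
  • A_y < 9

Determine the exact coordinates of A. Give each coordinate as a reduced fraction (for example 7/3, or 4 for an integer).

1. A_x = 14  [[BA ⟂ BC ⇒ 4x+18y-182=0] ∩ [|A−(5, 9)|²=85]]
2. A_y = 7  [[BA ⟂ BC ⇒ 4x+18y-182=0] ∩ [|A−(5, 9)|²=85]]
   so A = (14, 7)

A = (14, 7)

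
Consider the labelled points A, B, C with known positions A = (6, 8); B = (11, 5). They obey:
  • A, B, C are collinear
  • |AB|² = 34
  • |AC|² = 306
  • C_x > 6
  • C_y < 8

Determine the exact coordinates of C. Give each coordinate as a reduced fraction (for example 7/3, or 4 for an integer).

1. C_x = 21  [[A, B, C are collinear ⇒ 3x+5y-58=0] ∩ [|C−(6, 8)|²=306]]
2. C_y = -1  [[A, B, C are collinear ⇒ 3x+5y-58=0] ∩ [|C−(6, 8)|²=306]]
   so C = (21, -1)

C = (21, -1)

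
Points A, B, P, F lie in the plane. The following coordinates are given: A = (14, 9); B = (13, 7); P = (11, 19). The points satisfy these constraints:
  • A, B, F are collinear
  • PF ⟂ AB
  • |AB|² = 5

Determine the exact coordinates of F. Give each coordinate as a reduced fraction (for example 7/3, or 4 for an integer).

F = (87/5, 79/5)

1. F_x = 87/5  [[A, B, F are collinear ⇒ 2x-1y-19=0] ∩ [PF ⟂ AB ⇒ -1x-2y+49=0]]
2. F_y = 79/5  [[A, B, F are collinear ⇒ 2x-1y-19=0] ∩ [PF ⟂ AB ⇒ -1x-2y+49=0]]
   so F = (87/5, 79/5)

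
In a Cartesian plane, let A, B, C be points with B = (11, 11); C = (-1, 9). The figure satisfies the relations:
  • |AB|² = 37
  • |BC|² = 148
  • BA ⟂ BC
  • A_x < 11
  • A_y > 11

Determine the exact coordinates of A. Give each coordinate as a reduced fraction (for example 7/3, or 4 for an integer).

A = (10, 17)

1. A_x = 10  [[BA ⟂ BC ⇒ -12x-2y+154=0] ∩ [|A−(11, 11)|²=37]]
2. A_y = 17  [[BA ⟂ BC ⇒ -12x-2y+154=0] ∩ [|A−(11, 11)|²=37]]
   so A = (10, 17)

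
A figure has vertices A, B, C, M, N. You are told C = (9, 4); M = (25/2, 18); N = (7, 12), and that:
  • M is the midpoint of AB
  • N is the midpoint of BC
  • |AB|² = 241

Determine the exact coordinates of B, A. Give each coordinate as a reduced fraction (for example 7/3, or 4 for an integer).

B = (5, 20)
A = (20, 16)

1. B_x = 5  [B = 2·N−C = 2·(7, 12)−(9, 4)]
2. B_y = 20  [B = 2·N−C = 2·(7, 12)−(9, 4)]
   so B = (5, 20)
3. A_x = 20  [A = 2·M−B = 2·(25/2, 18)−(5, 20)]
4. A_y = 16  [A = 2·M−B = 2·(25/2, 18)−(5, 20)]
   so A = (20, 16)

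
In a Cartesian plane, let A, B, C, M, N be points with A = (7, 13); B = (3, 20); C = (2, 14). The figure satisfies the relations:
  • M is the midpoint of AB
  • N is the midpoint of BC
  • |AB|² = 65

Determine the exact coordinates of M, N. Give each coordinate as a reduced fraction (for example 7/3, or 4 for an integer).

M = (5, 33/2)
N = (5/2, 17)

1. M_x = 5  [2·M = A+B = (7, 13)+(3, 20)]
2. M_y = 33/2  [2·M = A+B = (7, 13)+(3, 20)]
   so M = (5, 33/2)
3. N_x = 5/2  [2·N = B+C = (3, 20)+(2, 14)]
4. N_y = 17  [2·N = B+C = (3, 20)+(2, 14)]
   so N = (5/2, 17)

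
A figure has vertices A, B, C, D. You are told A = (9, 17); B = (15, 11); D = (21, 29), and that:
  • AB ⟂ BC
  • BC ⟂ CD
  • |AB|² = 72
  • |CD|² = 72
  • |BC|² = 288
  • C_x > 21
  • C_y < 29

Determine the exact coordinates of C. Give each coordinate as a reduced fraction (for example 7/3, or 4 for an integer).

C = (27, 23)

1. C_x = 27  [[AB ⟂ BC ⇒ 6x-6y-24=0] ∩ [|C−(21, 29)|²=72]]
2. C_y = 23  [[AB ⟂ BC ⇒ 6x-6y-24=0] ∩ [|C−(21, 29)|²=72]]
   so C = (27, 23)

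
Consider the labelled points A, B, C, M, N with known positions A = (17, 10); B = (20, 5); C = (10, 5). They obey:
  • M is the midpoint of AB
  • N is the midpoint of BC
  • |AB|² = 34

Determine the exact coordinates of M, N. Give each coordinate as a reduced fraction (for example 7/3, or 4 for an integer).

M = (37/2, 15/2)
N = (15, 5)

1. M_x = 37/2  [2·M = A+B = (17, 10)+(20, 5)]
2. M_y = 15/2  [2·M = A+B = (17, 10)+(20, 5)]
   so M = (37/2, 15/2)
3. N_x = 15  [2·N = B+C = (20, 5)+(10, 5)]
4. N_y = 5  [2·N = B+C = (20, 5)+(10, 5)]
   so N = (15, 5)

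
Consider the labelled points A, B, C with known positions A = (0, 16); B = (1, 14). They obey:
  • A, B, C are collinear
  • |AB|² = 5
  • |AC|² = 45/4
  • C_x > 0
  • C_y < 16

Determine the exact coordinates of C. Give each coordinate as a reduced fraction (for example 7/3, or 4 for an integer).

1. C_x = 3/2  [[A, B, C are collinear ⇒ 2x+1y-16=0] ∩ [|C−(0, 16)|²=45/4]]
2. C_y = 13  [[A, B, C are collinear ⇒ 2x+1y-16=0] ∩ [|C−(0, 16)|²=45/4]]
   so C = (3/2, 13)

C = (3/2, 13)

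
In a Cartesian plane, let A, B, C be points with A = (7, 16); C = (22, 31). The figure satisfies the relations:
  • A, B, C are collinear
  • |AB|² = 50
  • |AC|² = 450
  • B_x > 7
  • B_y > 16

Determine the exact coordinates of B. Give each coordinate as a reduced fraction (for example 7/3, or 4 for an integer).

B = (12, 21)

1. B_x = 12  [[A, B, C are collinear ⇒ 15x-15y+135=0] ∩ [|B−(7, 16)|²=50]]
2. B_y = 21  [[A, B, C are collinear ⇒ 15x-15y+135=0] ∩ [|B−(7, 16)|²=50]]
   so B = (12, 21)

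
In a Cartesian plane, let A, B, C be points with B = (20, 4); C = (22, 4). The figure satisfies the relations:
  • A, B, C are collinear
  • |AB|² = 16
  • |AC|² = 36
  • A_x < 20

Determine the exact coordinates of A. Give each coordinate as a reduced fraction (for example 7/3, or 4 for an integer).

A = (16, 4)

1. A_x = 16  [[A, B, C are collinear ⇒ 2y-8=0] ∩ [|A−(20, 4)|²=16]]
2. A_y = 4  [[A, B, C are collinear ⇒ 2y-8=0] ∩ [|A−(20, 4)|²=16]]
   so A = (16, 4)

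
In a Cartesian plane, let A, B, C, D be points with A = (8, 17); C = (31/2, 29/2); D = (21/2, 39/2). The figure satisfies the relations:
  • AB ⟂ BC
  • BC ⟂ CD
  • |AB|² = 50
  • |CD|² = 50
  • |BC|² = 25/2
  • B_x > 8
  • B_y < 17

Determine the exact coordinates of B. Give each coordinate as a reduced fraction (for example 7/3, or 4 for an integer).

1. B_x = 13  [[BC ⟂ CD ⇒ 5x-5y-5=0] ∩ [|B−(8, 17)|²=50]]
2. B_y = 12  [[BC ⟂ CD ⇒ 5x-5y-5=0] ∩ [|B−(8, 17)|²=50]]
   so B = (13, 12)

B = (13, 12)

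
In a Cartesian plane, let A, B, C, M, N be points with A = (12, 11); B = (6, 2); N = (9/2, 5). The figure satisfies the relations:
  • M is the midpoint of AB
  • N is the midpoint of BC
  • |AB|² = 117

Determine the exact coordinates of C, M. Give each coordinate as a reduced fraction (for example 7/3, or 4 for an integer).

1. M_x = 9  [2·M = A+B = (12, 11)+(6, 2)]
2. M_y = 13/2  [2·M = A+B = (12, 11)+(6, 2)]
   so M = (9, 13/2)
3. C_x = 3  [C = 2·N−B = 2·(9/2, 5)−(6, 2)]
4. C_y = 8  [C = 2·N−B = 2·(9/2, 5)−(6, 2)]
   so C = (3, 8)

C = (3, 8)
M = (9, 13/2)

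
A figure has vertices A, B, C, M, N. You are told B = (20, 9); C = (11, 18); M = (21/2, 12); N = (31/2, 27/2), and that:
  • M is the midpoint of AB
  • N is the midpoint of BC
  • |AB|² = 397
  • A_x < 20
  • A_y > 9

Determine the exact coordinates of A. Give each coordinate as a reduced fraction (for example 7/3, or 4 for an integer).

A = (1, 15)

1. A_x = 1  [A = 2·M−B = 2·(21/2, 12)−(20, 9)]
2. A_y = 15  [A = 2·M−B = 2·(21/2, 12)−(20, 9)]
   so A = (1, 15)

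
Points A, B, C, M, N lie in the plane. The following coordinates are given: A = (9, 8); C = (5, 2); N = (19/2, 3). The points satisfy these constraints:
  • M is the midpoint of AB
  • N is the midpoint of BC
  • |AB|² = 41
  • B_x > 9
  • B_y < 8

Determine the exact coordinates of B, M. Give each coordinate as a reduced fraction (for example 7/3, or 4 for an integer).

B = (14, 4)
M = (23/2, 6)

1. B_x = 14  [B = 2·N−C = 2·(19/2, 3)−(5, 2)]
2. B_y = 4  [B = 2·N−C = 2·(19/2, 3)−(5, 2)]
   so B = (14, 4)
3. M_x = 23/2  [2·M = A+B = (9, 8)+(14, 4)]
4. M_y = 6  [2·M = A+B = (9, 8)+(14, 4)]
   so M = (23/2, 6)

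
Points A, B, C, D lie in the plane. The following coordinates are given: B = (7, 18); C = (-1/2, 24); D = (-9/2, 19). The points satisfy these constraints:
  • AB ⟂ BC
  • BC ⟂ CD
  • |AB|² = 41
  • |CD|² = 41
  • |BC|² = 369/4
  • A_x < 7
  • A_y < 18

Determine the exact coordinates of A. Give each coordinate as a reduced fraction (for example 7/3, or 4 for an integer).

1. A_x = 3  [[AB ⟂ BC ⇒ 15/2x-6y+111/2=0] ∩ [|A−(7, 18)|²=41]]
2. A_y = 13  [[AB ⟂ BC ⇒ 15/2x-6y+111/2=0] ∩ [|A−(7, 18)|²=41]]
   so A = (3, 13)

A = (3, 13)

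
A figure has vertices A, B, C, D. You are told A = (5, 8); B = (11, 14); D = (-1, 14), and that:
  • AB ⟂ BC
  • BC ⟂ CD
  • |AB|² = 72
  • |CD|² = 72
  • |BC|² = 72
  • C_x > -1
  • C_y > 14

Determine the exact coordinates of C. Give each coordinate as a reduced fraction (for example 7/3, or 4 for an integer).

1. C_x = 5  [[AB ⟂ BC ⇒ 6x+6y-150=0] ∩ [|C−(-1, 14)|²=72]]
2. C_y = 20  [[AB ⟂ BC ⇒ 6x+6y-150=0] ∩ [|C−(-1, 14)|²=72]]
   so C = (5, 20)

C = (5, 20)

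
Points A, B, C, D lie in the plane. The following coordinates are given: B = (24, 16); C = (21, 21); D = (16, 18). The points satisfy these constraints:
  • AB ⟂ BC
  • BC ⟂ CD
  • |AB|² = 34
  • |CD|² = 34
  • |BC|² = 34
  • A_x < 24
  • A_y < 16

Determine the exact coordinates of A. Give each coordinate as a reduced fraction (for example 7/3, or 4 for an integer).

A = (19, 13)

1. A_x = 19  [[AB ⟂ BC ⇒ 3x-5y+8=0] ∩ [|A−(24, 16)|²=34]]
2. A_y = 13  [[AB ⟂ BC ⇒ 3x-5y+8=0] ∩ [|A−(24, 16)|²=34]]
   so A = (19, 13)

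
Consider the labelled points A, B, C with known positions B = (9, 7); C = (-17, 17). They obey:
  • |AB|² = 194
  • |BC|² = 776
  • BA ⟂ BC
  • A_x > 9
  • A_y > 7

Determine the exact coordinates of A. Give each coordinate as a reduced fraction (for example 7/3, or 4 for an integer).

A = (14, 20)

1. A_x = 14  [[BA ⟂ BC ⇒ -26x+10y+164=0] ∩ [|A−(9, 7)|²=194]]
2. A_y = 20  [[BA ⟂ BC ⇒ -26x+10y+164=0] ∩ [|A−(9, 7)|²=194]]
   so A = (14, 20)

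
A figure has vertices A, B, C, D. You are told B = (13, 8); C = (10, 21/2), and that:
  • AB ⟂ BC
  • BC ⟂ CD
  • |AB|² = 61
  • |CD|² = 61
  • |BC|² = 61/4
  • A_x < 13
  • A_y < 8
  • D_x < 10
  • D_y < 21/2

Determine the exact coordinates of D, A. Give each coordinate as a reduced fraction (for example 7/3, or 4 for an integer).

D = (5, 9/2)
A = (8, 2)

1. D_x = 5  [[BC ⟂ CD ⇒ -3x+5/2y+15/4=0] ∩ [|D−(10, 21/2)|²=61]]
2. D_y = 9/2  [[BC ⟂ CD ⇒ -3x+5/2y+15/4=0] ∩ [|D−(10, 21/2)|²=61]]
   so D = (5, 9/2)
3. A_x = 8  [[AB ⟂ BC ⇒ 3x-5/2y-19=0] ∩ [|A−(13, 8)|²=61]]
4. A_y = 2  [[AB ⟂ BC ⇒ 3x-5/2y-19=0] ∩ [|A−(13, 8)|²=61]]
   so A = (8, 2)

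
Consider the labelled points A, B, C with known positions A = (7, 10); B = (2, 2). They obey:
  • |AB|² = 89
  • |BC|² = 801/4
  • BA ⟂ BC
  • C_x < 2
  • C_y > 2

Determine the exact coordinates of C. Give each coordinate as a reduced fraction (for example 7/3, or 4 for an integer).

1. C_x = -10  [[BA ⟂ BC ⇒ 5x+8y-26=0] ∩ [|C−(2, 2)|²=801/4]]
2. C_y = 19/2  [[BA ⟂ BC ⇒ 5x+8y-26=0] ∩ [|C−(2, 2)|²=801/4]]
   so C = (-10, 19/2)

C = (-10, 19/2)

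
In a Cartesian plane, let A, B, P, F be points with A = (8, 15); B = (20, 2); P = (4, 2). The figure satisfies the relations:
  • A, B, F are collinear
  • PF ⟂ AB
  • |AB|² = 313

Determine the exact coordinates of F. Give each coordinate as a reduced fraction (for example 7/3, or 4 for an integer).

1. F_x = 3956/313  [[A, B, F are collinear ⇒ 13x+12y-284=0] ∩ [PF ⟂ AB ⇒ 12x-13y-22=0]]
2. F_y = 3122/313  [[A, B, F are collinear ⇒ 13x+12y-284=0] ∩ [PF ⟂ AB ⇒ 12x-13y-22=0]]
   so F = (3956/313, 3122/313)

F = (3956/313, 3122/313)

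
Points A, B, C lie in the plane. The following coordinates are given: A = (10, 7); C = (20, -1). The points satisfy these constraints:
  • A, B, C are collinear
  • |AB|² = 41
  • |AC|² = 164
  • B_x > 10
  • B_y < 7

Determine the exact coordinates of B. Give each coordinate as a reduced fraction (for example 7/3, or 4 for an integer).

1. B_x = 15  [[A, B, C are collinear ⇒ -8x-10y+150=0] ∩ [|B−(10, 7)|²=41]]
2. B_y = 3  [[A, B, C are collinear ⇒ -8x-10y+150=0] ∩ [|B−(10, 7)|²=41]]
   so B = (15, 3)

B = (15, 3)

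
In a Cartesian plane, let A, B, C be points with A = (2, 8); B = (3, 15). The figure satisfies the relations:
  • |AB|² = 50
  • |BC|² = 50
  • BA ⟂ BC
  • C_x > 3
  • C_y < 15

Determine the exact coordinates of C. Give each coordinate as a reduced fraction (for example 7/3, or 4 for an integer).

1. C_x = 10  [[BA ⟂ BC ⇒ -1x-7y+108=0] ∩ [|C−(3, 15)|²=50]]
2. C_y = 14  [[BA ⟂ BC ⇒ -1x-7y+108=0] ∩ [|C−(3, 15)|²=50]]
   so C = (10, 14)

C = (10, 14)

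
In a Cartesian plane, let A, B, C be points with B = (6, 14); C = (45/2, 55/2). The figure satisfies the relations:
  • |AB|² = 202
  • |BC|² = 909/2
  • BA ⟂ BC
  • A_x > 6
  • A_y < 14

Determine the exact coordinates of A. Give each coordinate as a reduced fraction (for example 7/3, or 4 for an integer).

1. A_x = 15  [[BA ⟂ BC ⇒ 33/2x+27/2y-288=0] ∩ [|A−(6, 14)|²=202]]
2. A_y = 3  [[BA ⟂ BC ⇒ 33/2x+27/2y-288=0] ∩ [|A−(6, 14)|²=202]]
   so A = (15, 3)

A = (15, 3)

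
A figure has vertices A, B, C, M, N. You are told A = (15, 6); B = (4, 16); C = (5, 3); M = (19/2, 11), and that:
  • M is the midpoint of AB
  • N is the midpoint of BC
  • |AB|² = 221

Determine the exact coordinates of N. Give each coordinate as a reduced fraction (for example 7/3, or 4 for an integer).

N = (9/2, 19/2)

1. N_x = 9/2  [2·N = B+C = (4, 16)+(5, 3)]
2. N_y = 19/2  [2·N = B+C = (4, 16)+(5, 3)]
   so N = (9/2, 19/2)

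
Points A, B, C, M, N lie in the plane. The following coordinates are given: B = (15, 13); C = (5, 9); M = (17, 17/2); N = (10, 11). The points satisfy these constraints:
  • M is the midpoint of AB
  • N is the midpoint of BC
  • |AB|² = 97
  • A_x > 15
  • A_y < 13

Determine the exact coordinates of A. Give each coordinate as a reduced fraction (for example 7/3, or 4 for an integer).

A = (19, 4)

1. A_x = 19  [A = 2·M−B = 2·(17, 17/2)−(15, 13)]
2. A_y = 4  [A = 2·M−B = 2·(17, 17/2)−(15, 13)]
   so A = (19, 4)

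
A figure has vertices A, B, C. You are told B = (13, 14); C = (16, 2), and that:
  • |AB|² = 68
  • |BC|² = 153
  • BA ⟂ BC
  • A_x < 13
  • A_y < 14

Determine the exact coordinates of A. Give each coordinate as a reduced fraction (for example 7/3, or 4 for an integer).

1. A_x = 5  [[BA ⟂ BC ⇒ 3x-12y+129=0] ∩ [|A−(13, 14)|²=68]]
2. A_y = 12  [[BA ⟂ BC ⇒ 3x-12y+129=0] ∩ [|A−(13, 14)|²=68]]
   so A = (5, 12)

A = (5, 12)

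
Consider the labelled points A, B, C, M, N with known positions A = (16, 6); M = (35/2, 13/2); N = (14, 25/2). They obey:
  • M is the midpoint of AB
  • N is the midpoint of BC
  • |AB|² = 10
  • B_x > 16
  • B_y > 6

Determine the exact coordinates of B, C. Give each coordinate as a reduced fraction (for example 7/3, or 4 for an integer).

1. B_x = 19  [B = 2·M−A = 2·(35/2, 13/2)−(16, 6)]
2. B_y = 7  [B = 2·M−A = 2·(35/2, 13/2)−(16, 6)]
   so B = (19, 7)
3. C_x = 9  [C = 2·N−B = 2·(14, 25/2)−(19, 7)]
4. C_y = 18  [C = 2·N−B = 2·(14, 25/2)−(19, 7)]
   so C = (9, 18)

B = (19, 7)
C = (9, 18)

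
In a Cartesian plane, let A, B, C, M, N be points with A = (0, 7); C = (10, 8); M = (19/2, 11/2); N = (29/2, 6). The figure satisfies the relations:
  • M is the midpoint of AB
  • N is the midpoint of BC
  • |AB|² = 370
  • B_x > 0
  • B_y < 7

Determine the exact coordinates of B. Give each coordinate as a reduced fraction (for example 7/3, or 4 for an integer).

1. B_x = 19  [B = 2·M−A = 2·(19/2, 11/2)−(0, 7)]
2. B_y = 4  [B = 2·M−A = 2·(19/2, 11/2)−(0, 7)]
   so B = (19, 4)

B = (19, 4)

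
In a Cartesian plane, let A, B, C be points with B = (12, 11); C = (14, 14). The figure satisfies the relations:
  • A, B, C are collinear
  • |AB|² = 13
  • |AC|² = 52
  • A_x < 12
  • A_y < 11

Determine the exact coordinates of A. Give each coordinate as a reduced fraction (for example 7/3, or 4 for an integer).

1. A_x = 10  [[A, B, C are collinear ⇒ -3x+2y+14=0] ∩ [|A−(12, 11)|²=13]]
2. A_y = 8  [[A, B, C are collinear ⇒ -3x+2y+14=0] ∩ [|A−(12, 11)|²=13]]
   so A = (10, 8)

A = (10, 8)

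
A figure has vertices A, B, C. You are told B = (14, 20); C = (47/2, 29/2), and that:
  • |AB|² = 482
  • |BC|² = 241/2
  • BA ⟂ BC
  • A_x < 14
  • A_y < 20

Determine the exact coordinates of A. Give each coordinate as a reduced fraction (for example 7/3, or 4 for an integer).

1. A_x = 3  [[BA ⟂ BC ⇒ 19/2x-11/2y-23=0] ∩ [|A−(14, 20)|²=482]]
2. A_y = 1  [[BA ⟂ BC ⇒ 19/2x-11/2y-23=0] ∩ [|A−(14, 20)|²=482]]
   so A = (3, 1)

A = (3, 1)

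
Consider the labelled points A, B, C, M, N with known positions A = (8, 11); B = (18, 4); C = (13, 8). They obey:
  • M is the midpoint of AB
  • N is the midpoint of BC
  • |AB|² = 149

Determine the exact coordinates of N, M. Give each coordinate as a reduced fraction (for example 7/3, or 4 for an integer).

1. M_x = 13  [2·M = A+B = (8, 11)+(18, 4)]
2. M_y = 15/2  [2·M = A+B = (8, 11)+(18, 4)]
   so M = (13, 15/2)
3. N_x = 31/2  [2·N = B+C = (18, 4)+(13, 8)]
4. N_y = 6  [2·N = B+C = (18, 4)+(13, 8)]
   so N = (31/2, 6)

N = (31/2, 6)
M = (13, 15/2)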